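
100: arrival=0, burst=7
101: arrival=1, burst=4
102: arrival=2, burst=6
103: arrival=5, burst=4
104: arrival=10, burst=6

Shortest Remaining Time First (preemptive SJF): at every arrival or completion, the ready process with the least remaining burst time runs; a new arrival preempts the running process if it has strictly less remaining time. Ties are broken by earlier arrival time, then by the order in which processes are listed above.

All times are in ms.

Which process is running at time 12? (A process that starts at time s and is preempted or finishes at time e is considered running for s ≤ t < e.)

Gantt: | 100 0-1 | 101 1-5 | 103 5-9 | 100 9-15 | 102 15-21 | 104 21-27 |
Completion: 100=15  101=5  102=21  103=9  104=27

100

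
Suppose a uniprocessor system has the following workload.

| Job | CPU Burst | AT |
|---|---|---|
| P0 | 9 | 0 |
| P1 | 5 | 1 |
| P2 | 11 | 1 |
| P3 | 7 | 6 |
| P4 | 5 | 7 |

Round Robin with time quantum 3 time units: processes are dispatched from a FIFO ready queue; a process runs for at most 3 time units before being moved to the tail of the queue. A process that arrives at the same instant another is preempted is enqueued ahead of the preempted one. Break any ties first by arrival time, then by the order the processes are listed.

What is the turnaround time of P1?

Timeline: | P0 0-3 | P1 3-6 | P2 6-9 | P0 9-12 | P3 12-15 | P1 15-17 | P4 17-20 | P2 20-23 | P0 23-26 | P3 26-29 | P4 29-31 | P2 31-34 | P3 34-35 | P2 35-37 |
Completion: P0=26  P1=17  P2=37  P3=35  P4=31
Turnaround (C−A): P0=26  P1=16  P2=36  P3=29  P4=24
Turnaround(P1) = completion − arrival = 17 − 1 = 16

16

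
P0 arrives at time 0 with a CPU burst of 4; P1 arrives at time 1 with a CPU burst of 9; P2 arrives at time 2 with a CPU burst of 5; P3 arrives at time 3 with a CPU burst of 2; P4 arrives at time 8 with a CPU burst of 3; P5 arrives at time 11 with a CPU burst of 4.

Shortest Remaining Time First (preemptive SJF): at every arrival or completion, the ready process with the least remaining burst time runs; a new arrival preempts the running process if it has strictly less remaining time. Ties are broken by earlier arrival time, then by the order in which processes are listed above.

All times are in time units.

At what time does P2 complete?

11

Gantt: | P0 0-4 | P3 4-6 | P2 6-11 | P4 11-14 | P5 14-18 | P1 18-27 |
Completion: P0=4  P1=27  P2=11  P3=6  P4=14  P5=18
Turnaround (C−A): P0=4  P1=26  P2=9  P3=3  P4=6  P5=7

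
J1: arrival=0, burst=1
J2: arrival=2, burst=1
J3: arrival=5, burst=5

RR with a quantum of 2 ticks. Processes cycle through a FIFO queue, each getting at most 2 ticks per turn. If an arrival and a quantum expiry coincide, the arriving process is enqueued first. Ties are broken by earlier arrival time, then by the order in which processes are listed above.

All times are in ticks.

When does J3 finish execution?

10

Timeline: | J1 0-1 | idle 1-2 | J2 2-3 | idle 3-5 | J3 5-10 |
Completion: J1=1  J2=3  J3=10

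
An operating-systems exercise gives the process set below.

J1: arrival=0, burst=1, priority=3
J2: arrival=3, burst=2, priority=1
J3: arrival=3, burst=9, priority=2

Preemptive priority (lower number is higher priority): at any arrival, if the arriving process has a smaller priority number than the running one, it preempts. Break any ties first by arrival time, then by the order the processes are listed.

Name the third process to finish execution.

Schedule: | J1 0-1 | idle 1-3 | J2 3-5 | J3 5-14 |
Completion: J1=1  J2=5  J3=14
Turnaround (C−A): J1=1  J2=2  J3=11
Finish order: J1 → J2 → J3

J3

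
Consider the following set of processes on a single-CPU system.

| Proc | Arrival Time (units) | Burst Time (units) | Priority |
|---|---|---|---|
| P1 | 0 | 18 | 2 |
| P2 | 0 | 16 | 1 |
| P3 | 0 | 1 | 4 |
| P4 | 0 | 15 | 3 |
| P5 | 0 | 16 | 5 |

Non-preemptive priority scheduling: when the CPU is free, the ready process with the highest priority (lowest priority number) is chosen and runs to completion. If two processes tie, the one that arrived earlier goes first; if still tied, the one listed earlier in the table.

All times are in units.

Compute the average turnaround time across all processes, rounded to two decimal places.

Timeline: | P2 0-16 | P1 16-34 | P4 34-49 | P3 49-50 | P5 50-66 |
Completion: P1=34  P2=16  P3=50  P4=49  P5=66
Turnaround times: P1=34, P2=16, P3=50, P4=49, P5=66
Average turnaround = (34+16+50+49+66) / 5 = 215/5 = 43.00

43.00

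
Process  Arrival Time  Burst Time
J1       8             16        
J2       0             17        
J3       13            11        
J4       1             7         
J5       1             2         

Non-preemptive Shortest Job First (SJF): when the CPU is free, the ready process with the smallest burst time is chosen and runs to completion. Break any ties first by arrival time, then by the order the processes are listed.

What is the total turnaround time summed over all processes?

Timeline: | J2 0-17 | J5 17-19 | J4 19-26 | J3 26-37 | J1 37-53 |
Completion: J1=53  J2=17  J3=37  J4=26  J5=19
Turnaround (C−A): J1=45  J2=17  J3=24  J4=25  J5=18
Turnaround = completion − arrival: J1=45, J2=17, J3=24, J4=25, J5=18
Total turnaround = 45 + 17 + 24 + 25 + 18 = 129

129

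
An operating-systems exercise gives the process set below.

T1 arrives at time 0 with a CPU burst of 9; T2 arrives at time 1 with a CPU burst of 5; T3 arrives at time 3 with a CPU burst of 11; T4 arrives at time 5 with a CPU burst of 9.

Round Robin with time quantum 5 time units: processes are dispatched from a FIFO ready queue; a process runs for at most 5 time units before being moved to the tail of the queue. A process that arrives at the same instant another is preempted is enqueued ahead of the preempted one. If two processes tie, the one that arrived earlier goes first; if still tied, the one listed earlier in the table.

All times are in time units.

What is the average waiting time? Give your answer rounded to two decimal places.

14.50

Timeline: | T1 0-5 | T2 5-10 | T3 10-15 | T4 15-20 | T1 20-24 | T3 24-29 | T4 29-33 | T3 33-34 |
Completion: T1=24  T2=10  T3=34  T4=33
Turnaround (C−A): T1=24  T2=9  T3=31  T4=28
Waiting times: T1=15, T2=4, T3=20, T4=19
Average waiting = (15+4+20+19) / 4 = 58/4 = 14.50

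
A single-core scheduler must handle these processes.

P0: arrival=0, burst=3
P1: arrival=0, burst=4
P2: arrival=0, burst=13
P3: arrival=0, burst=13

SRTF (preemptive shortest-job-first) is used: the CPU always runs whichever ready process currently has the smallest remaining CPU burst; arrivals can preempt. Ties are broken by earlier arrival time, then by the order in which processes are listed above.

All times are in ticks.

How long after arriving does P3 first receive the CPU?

Gantt: | P0 0-3 | P1 3-7 | P2 7-20 | P3 20-33 |
Completion: P0=3  P1=7  P2=20  P3=33
Response(P3) = first start − arrival = 20 − 0 = 20

20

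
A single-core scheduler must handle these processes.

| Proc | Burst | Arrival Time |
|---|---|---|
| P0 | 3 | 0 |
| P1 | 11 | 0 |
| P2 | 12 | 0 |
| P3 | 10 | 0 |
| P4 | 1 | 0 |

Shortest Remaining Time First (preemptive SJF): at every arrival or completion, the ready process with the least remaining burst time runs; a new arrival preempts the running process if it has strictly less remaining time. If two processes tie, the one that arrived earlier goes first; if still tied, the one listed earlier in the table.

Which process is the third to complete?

P3

Timeline: | P4 0-1 | P0 1-4 | P3 4-14 | P1 14-25 | P2 25-37 |
Completion: P0=4  P1=25  P2=37  P3=14  P4=1
Turnaround (C−A): P0=4  P1=25  P2=37  P3=14  P4=1
Finish order: P4 → P0 → P3 → P1 → P2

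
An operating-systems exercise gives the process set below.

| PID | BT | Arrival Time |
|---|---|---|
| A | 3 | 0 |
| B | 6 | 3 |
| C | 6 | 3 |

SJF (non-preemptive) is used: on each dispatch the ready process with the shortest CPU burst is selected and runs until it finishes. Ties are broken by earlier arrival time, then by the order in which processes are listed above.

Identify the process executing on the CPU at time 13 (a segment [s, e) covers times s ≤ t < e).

C

Gantt: | A 0-3 | B 3-9 | C 9-15 |
Completion: A=3  B=9  C=15
Turnaround (C−A): A=3  B=6  C=12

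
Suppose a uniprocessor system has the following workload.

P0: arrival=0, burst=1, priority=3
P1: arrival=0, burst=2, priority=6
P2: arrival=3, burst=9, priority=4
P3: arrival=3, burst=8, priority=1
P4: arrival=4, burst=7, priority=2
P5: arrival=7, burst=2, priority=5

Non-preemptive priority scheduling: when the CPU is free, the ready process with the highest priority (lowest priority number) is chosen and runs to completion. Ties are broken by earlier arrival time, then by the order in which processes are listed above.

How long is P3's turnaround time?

8

Schedule: | P0 0-1 | P1 1-3 | P3 3-11 | P4 11-18 | P2 18-27 | P5 27-29 |
Completion: P0=1  P1=3  P2=27  P3=11  P4=18  P5=29
Turnaround(P3) = completion − arrival = 11 − 3 = 8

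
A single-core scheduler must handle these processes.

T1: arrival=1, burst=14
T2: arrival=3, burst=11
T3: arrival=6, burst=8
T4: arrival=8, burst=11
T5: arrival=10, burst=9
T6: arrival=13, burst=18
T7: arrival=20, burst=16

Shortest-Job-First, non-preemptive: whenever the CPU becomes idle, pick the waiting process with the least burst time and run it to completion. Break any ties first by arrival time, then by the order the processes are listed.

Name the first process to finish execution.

Timeline: | idle 0-1 | T1 1-15 | T3 15-23 | T5 23-32 | T2 32-43 | T4 43-54 | T7 54-70 | T6 70-88 |
Completion: T1=15  T2=43  T3=23  T4=54  T5=32  T6=88  T7=70
Turnaround (C−A): T1=14  T2=40  T3=17  T4=46  T5=22  T6=75  T7=50
Finish order: T1 → T3 → T5 → T2 → T4 → T7 → T6

T1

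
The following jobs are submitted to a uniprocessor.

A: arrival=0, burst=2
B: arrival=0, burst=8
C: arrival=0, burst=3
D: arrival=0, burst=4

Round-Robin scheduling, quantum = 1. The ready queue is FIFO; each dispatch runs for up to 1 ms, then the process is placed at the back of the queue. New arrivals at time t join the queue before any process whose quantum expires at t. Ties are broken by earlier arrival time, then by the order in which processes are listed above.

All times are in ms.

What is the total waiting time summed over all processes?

28

Schedule: | A 0-1 | B 1-2 | C 2-3 | D 3-4 | A 4-5 | B 5-6 | C 6-7 | D 7-8 | B 8-9 | C 9-10 | D 10-11 | B 11-12 | D 12-13 | B 13-17 |
Completion: A=5  B=17  C=10  D=13
Waiting = turnaround − burst: A=3, B=9, C=7, D=9
Total waiting = 3 + 9 + 7 + 9 = 28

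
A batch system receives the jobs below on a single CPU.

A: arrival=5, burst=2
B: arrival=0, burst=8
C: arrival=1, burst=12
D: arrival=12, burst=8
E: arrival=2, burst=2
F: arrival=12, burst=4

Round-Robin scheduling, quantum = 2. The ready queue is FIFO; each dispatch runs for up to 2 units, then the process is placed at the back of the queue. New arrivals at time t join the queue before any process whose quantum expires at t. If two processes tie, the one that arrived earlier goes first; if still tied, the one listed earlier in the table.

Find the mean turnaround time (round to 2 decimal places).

17.67

Gantt: | B 0-2 | C 2-4 | E 4-6 | B 6-8 | C 8-10 | A 10-12 | B 12-14 | C 14-16 | D 16-18 | F 18-20 | B 20-22 | C 22-24 | D 24-26 | F 26-28 | C 28-30 | D 30-32 | C 32-34 | D 34-36 |
Completion: A=12  B=22  C=34  D=36  E=6  F=28
Turnaround (C−A): A=7  B=22  C=33  D=24  E=4  F=16
Turnaround times: A=7, B=22, C=33, D=24, E=4, F=16
Average turnaround = (7+22+33+24+4+16) / 6 = 106/6 = 17.67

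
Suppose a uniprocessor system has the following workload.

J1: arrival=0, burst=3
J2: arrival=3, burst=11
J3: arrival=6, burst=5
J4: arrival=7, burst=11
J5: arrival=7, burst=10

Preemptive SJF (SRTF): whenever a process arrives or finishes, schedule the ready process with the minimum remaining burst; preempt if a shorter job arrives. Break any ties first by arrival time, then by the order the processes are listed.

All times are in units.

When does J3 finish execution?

11

Timeline: | J1 0-3 | J2 3-6 | J3 6-11 | J2 11-19 | J5 19-29 | J4 29-40 |
Completion: J1=3  J2=19  J3=11  J4=40  J5=29
Turnaround (C−A): J1=3  J2=16  J3=5  J4=33  J5=22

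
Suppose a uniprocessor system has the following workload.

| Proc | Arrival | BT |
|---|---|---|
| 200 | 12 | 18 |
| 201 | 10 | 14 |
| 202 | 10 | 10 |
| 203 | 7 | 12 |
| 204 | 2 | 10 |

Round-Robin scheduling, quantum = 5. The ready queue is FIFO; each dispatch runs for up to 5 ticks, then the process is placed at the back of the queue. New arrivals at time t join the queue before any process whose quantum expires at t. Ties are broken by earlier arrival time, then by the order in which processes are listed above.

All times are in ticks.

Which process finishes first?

Gantt: | idle 0-2 | 204 2-7 | 203 7-12 | 204 12-17 | 201 17-22 | 202 22-27 | 200 27-32 | 203 32-37 | 201 37-42 | 202 42-47 | 200 47-52 | 203 52-54 | 201 54-58 | 200 58-66 |
Completion: 200=66  201=58  202=47  203=54  204=17
Finish order: 204 → 202 → 203 → 201 → 200

204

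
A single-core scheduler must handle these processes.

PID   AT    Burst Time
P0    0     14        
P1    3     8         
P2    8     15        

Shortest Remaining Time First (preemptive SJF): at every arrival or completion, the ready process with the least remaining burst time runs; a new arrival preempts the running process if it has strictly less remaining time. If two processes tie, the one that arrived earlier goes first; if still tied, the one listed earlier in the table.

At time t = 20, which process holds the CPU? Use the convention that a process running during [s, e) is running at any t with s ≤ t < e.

Schedule: | P0 0-3 | P1 3-11 | P0 11-22 | P2 22-37 |
Completion: P0=22  P1=11  P2=37

P0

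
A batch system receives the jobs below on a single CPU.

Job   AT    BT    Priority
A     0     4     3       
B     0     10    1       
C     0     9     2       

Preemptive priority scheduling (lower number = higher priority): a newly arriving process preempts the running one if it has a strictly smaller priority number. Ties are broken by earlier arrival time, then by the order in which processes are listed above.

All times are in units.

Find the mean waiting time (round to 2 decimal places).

Timeline: | B 0-10 | C 10-19 | A 19-23 |
Completion: A=23  B=10  C=19
Waiting times: A=19, B=0, C=10
Average waiting = (19+0+10) / 3 = 29/3 = 9.67

9.67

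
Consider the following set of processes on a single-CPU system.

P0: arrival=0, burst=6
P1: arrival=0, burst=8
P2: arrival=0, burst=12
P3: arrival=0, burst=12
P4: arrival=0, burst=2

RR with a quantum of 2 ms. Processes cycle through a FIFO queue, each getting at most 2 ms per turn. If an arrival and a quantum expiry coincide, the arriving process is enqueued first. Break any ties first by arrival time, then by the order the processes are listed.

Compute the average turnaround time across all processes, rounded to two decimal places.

Timeline: | P0 0-2 | P1 2-4 | P2 4-6 | P3 6-8 | P4 8-10 | P0 10-12 | P1 12-14 | P2 14-16 | P3 16-18 | P0 18-20 | P1 20-22 | P2 22-24 | P3 24-26 | P1 26-28 | P2 28-30 | P3 30-32 | P2 32-34 | P3 34-36 | P2 36-38 | P3 38-40 |
Completion: P0=20  P1=28  P2=38  P3=40  P4=10
Turnaround times: P0=20, P1=28, P2=38, P3=40, P4=10
Average turnaround = (20+28+38+40+10) / 5 = 136/5 = 27.20

27.20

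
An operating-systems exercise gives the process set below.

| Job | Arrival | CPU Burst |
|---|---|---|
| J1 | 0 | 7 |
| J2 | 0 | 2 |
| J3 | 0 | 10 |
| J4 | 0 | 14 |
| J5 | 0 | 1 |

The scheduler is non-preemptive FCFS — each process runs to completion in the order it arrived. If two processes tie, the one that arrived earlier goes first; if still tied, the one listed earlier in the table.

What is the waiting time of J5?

Gantt: | J1 0-7 | J2 7-9 | J3 9-19 | J4 19-33 | J5 33-34 |
Completion: J1=7  J2=9  J3=19  J4=33  J5=34
Waiting(J5) = turnaround − burst = 34 − 1 = 33

33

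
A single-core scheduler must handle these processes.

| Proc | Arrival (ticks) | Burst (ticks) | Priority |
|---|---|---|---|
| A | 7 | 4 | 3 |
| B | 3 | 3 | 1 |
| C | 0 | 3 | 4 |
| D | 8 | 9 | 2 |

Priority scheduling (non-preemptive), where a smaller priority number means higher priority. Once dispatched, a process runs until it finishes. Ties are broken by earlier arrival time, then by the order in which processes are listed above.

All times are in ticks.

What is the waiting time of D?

3

Gantt: | C 0-3 | B 3-6 | idle 6-7 | A 7-11 | D 11-20 |
Completion: A=11  B=6  C=3  D=20
Turnaround (C−A): A=4  B=3  C=3  D=12
Waiting(D) = turnaround − burst = 12 − 9 = 3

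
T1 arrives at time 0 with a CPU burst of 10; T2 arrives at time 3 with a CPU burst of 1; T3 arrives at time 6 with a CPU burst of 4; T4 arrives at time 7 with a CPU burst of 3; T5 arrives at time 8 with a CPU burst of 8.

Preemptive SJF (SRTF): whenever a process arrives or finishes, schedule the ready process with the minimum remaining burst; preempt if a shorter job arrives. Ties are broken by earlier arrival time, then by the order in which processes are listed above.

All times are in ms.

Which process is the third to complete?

Schedule: | T1 0-3 | T2 3-4 | T1 4-6 | T3 6-10 | T4 10-13 | T1 13-18 | T5 18-26 |
Completion: T1=18  T2=4  T3=10  T4=13  T5=26
Turnaround (C−A): T1=18  T2=1  T3=4  T4=6  T5=18
Finish order: T2 → T3 → T4 → T1 → T5

T4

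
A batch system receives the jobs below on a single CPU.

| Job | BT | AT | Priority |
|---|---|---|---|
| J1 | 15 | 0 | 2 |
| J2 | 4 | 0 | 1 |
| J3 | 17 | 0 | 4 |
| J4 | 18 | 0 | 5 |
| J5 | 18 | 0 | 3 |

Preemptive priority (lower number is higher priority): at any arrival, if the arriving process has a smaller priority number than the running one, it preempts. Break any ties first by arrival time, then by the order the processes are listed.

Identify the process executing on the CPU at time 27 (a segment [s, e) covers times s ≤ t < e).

Gantt: | J2 0-4 | J1 4-19 | J5 19-37 | J3 37-54 | J4 54-72 |
Completion: J1=19  J2=4  J3=54  J4=72  J5=37

J5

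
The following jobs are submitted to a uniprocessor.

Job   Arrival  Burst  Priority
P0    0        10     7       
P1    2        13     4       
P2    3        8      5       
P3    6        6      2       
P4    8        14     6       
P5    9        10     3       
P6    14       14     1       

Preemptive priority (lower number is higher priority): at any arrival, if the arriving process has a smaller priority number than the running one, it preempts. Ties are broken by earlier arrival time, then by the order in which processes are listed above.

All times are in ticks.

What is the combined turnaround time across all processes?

274

Timeline: | P0 0-2 | P1 2-6 | P3 6-12 | P5 12-14 | P6 14-28 | P5 28-36 | P1 36-45 | P2 45-53 | P4 53-67 | P0 67-75 |
Completion: P0=75  P1=45  P2=53  P3=12  P4=67  P5=36  P6=28
Turnaround = completion − arrival: P0=75, P1=43, P2=50, P3=6, P4=59, P5=27, P6=14
Total turnaround = 75 + 43 + 50 + 6 + 59 + 27 + 14 = 274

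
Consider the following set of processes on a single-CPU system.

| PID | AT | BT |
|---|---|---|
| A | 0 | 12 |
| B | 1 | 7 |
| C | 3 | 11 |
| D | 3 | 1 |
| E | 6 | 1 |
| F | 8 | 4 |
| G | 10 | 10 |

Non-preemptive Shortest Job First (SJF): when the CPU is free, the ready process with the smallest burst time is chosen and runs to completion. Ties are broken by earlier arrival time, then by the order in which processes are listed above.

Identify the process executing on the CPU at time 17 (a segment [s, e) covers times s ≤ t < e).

F

Timeline: | A 0-12 | D 12-13 | E 13-14 | F 14-18 | B 18-25 | G 25-35 | C 35-46 |
Completion: A=12  B=25  C=46  D=13  E=14  F=18  G=35
Turnaround (C−A): A=12  B=24  C=43  D=10  E=8  F=10  G=25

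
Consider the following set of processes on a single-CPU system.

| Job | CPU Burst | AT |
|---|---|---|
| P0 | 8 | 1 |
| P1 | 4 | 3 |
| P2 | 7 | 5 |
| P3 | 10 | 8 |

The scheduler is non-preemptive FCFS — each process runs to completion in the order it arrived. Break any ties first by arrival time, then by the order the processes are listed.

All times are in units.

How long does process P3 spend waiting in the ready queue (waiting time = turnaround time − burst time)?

12

Gantt: | idle 0-1 | P0 1-9 | P1 9-13 | P2 13-20 | P3 20-30 |
Completion: P0=9  P1=13  P2=20  P3=30
Turnaround (C−A): P0=8  P1=10  P2=15  P3=22
Waiting(P3) = turnaround − burst = 22 − 10 = 12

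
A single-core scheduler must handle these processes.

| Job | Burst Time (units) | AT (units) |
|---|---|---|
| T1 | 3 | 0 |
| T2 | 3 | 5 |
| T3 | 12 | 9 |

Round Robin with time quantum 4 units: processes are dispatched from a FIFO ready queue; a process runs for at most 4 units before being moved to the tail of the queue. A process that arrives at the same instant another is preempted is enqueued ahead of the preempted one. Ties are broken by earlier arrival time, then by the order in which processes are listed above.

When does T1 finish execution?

Gantt: | T1 0-3 | idle 3-5 | T2 5-8 | idle 8-9 | T3 9-21 |
Completion: T1=3  T2=8  T3=21
Turnaround (C−A): T1=3  T2=3  T3=12

3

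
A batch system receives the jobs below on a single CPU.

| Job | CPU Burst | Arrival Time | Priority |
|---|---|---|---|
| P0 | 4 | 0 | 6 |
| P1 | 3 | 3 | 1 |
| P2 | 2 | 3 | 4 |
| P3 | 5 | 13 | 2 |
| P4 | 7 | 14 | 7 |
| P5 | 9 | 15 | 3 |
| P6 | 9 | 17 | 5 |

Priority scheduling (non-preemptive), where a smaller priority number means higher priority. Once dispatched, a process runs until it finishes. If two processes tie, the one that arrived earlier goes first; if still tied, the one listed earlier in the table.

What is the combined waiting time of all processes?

40

Timeline: | P0 0-4 | P1 4-7 | P2 7-9 | idle 9-13 | P3 13-18 | P5 18-27 | P6 27-36 | P4 36-43 |
Completion: P0=4  P1=7  P2=9  P3=18  P4=43  P5=27  P6=36
Turnaround (C−A): P0=4  P1=4  P2=6  P3=5  P4=29  P5=12  P6=19
Waiting = turnaround − burst: P0=0, P1=1, P2=4, P3=0, P4=22, P5=3, P6=10
Total waiting = 0 + 1 + 4 + 0 + 22 + 3 + 10 = 40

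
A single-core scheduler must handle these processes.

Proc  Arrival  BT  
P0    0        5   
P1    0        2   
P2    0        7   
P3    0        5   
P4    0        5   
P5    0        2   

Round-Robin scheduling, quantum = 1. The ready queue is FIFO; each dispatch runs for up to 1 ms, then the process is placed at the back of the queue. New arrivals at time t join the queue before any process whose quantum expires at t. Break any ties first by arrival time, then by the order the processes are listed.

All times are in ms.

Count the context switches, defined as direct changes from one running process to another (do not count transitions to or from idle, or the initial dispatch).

Schedule: | P0 0-1 | P1 1-2 | P2 2-3 | P3 3-4 | P4 4-5 | P5 5-6 | P0 6-7 | P1 7-8 | P2 8-9 | P3 9-10 | P4 10-11 | P5 11-12 | P0 12-13 | P2 13-14 | P3 14-15 | P4 15-16 | P0 16-17 | P2 17-18 | P3 18-19 | P4 19-20 | P0 20-21 | P2 21-22 | P3 22-23 | P4 23-24 | P2 24-26 |
Completion: P0=21  P1=8  P2=26  P3=23  P4=24  P5=12
Turnaround (C−A): P0=21  P1=8  P2=26  P3=23  P4=24  P5=12

24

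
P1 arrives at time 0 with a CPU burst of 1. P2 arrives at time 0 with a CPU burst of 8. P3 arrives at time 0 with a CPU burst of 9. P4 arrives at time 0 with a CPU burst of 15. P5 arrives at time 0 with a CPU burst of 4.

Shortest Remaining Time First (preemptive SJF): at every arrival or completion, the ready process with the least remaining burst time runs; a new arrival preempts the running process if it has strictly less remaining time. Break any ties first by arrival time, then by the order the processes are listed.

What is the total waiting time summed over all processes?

Gantt: | P1 0-1 | P5 1-5 | P2 5-13 | P3 13-22 | P4 22-37 |
Completion: P1=1  P2=13  P3=22  P4=37  P5=5
Turnaround (C−A): P1=1  P2=13  P3=22  P4=37  P5=5
Waiting = turnaround − burst: P1=0, P2=5, P3=13, P4=22, P5=1
Total waiting = 0 + 5 + 13 + 22 + 1 = 41

41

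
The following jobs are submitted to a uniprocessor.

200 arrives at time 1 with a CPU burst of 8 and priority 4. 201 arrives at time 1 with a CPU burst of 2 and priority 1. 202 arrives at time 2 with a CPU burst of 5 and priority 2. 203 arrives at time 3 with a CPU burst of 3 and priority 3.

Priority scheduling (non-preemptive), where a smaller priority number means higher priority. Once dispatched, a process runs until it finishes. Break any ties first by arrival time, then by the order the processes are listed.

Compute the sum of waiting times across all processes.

Schedule: | idle 0-1 | 201 1-3 | 202 3-8 | 203 8-11 | 200 11-19 |
Completion: 200=19  201=3  202=8  203=11
Turnaround (C−A): 200=18  201=2  202=6  203=8
Waiting = turnaround − burst: 200=10, 201=0, 202=1, 203=5
Total waiting = 10 + 0 + 1 + 5 = 16

16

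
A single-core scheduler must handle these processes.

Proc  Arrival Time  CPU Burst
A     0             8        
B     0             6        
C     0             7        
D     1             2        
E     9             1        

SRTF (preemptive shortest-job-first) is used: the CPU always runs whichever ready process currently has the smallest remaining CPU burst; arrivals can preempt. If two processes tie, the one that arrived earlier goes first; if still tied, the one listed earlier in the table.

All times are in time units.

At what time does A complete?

Schedule: | B 0-1 | D 1-3 | B 3-8 | C 8-9 | E 9-10 | C 10-16 | A 16-24 |
Completion: A=24  B=8  C=16  D=3  E=10

24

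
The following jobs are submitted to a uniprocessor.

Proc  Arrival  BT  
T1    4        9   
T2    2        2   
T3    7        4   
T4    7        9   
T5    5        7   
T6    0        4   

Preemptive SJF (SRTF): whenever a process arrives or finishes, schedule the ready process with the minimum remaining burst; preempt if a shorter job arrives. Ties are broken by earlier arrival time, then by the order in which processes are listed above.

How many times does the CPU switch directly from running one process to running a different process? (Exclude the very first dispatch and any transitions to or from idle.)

Gantt: | T6 0-4 | T2 4-6 | T5 6-7 | T3 7-11 | T5 11-17 | T1 17-26 | T4 26-35 |
Completion: T1=26  T2=6  T3=11  T4=35  T5=17  T6=4

6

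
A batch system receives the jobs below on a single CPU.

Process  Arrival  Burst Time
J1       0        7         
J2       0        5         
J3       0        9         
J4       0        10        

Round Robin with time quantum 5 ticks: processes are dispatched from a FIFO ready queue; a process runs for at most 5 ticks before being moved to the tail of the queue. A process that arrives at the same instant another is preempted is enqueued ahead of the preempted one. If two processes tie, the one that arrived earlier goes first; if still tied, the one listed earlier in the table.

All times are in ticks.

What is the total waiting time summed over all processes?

58

Schedule: | J1 0-5 | J2 5-10 | J3 10-15 | J4 15-20 | J1 20-22 | J3 22-26 | J4 26-31 |
Completion: J1=22  J2=10  J3=26  J4=31
Waiting = turnaround − burst: J1=15, J2=5, J3=17, J4=21
Total waiting = 15 + 5 + 17 + 21 = 58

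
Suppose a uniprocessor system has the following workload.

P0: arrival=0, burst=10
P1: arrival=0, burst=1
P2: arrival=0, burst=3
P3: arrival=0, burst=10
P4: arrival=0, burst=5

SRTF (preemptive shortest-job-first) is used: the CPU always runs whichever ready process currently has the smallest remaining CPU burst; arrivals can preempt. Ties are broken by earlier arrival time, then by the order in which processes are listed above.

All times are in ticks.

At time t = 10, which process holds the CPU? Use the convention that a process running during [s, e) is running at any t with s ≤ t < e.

P0

Schedule: | P1 0-1 | P2 1-4 | P4 4-9 | P0 9-19 | P3 19-29 |
Completion: P0=19  P1=1  P2=4  P3=29  P4=9
Turnaround (C−A): P0=19  P1=1  P2=4  P3=29  P4=9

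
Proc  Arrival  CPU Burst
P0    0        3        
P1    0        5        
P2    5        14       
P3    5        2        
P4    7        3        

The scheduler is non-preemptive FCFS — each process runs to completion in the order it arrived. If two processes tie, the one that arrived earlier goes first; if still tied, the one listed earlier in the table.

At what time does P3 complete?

Timeline: | P0 0-3 | P1 3-8 | P2 8-22 | P3 22-24 | P4 24-27 |
Completion: P0=3  P1=8  P2=22  P3=24  P4=27
Turnaround (C−A): P0=3  P1=8  P2=17  P3=19  P4=20

24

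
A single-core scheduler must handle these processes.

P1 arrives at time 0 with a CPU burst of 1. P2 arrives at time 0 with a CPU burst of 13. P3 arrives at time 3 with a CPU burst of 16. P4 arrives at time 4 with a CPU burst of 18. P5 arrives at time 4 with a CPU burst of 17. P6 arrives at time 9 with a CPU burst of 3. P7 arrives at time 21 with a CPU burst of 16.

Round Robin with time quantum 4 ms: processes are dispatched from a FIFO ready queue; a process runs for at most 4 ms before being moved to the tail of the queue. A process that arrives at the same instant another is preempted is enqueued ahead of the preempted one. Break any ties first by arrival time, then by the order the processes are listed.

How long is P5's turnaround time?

Gantt: | P1 0-1 | P2 1-5 | P3 5-9 | P4 9-13 | P5 13-17 | P2 17-21 | P6 21-24 | P3 24-28 | P4 28-32 | P5 32-36 | P7 36-40 | P2 40-44 | P3 44-48 | P4 48-52 | P5 52-56 | P7 56-60 | P2 60-61 | P3 61-65 | P4 65-69 | P5 69-73 | P7 73-77 | P4 77-79 | P5 79-80 | P7 80-84 |
Completion: P1=1  P2=61  P3=65  P4=79  P5=80  P6=24  P7=84
Turnaround (C−A): P1=1  P2=61  P3=62  P4=75  P5=76  P6=15  P7=63
Turnaround(P5) = completion − arrival = 80 − 4 = 76

76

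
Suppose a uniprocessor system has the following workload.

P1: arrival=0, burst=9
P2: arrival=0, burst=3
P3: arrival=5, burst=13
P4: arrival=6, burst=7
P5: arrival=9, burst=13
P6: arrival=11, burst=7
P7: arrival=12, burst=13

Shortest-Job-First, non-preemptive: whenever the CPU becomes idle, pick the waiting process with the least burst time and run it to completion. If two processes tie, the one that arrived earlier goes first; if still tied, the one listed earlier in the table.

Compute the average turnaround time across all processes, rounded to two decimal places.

Gantt: | P2 0-3 | P1 3-12 | P4 12-19 | P6 19-26 | P3 26-39 | P5 39-52 | P7 52-65 |
Completion: P1=12  P2=3  P3=39  P4=19  P5=52  P6=26  P7=65
Turnaround (C−A): P1=12  P2=3  P3=34  P4=13  P5=43  P6=15  P7=53
Turnaround times: P1=12, P2=3, P3=34, P4=13, P5=43, P6=15, P7=53
Average turnaround = (12+3+34+13+43+15+53) / 7 = 173/7 = 24.71

24.71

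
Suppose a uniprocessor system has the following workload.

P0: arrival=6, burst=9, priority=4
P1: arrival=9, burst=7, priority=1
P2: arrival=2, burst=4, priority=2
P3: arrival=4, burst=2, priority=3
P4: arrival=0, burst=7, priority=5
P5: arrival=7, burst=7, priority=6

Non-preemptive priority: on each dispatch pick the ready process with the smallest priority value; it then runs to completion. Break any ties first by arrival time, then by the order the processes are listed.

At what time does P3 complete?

Gantt: | P4 0-7 | P2 7-11 | P1 11-18 | P3 18-20 | P0 20-29 | P5 29-36 |
Completion: P0=29  P1=18  P2=11  P3=20  P4=7  P5=36
Turnaround (C−A): P0=23  P1=9  P2=9  P3=16  P4=7  P5=29

20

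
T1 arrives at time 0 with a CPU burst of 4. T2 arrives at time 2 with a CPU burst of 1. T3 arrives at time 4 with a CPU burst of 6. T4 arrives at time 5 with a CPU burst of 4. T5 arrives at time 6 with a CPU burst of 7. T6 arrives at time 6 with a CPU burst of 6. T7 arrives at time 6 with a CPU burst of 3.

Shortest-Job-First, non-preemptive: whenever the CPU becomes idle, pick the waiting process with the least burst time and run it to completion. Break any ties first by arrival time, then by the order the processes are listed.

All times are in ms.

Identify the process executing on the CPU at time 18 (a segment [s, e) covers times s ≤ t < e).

Gantt: | T1 0-4 | T2 4-5 | T4 5-9 | T7 9-12 | T3 12-18 | T6 18-24 | T5 24-31 |
Completion: T1=4  T2=5  T3=18  T4=9  T5=31  T6=24  T7=12

T6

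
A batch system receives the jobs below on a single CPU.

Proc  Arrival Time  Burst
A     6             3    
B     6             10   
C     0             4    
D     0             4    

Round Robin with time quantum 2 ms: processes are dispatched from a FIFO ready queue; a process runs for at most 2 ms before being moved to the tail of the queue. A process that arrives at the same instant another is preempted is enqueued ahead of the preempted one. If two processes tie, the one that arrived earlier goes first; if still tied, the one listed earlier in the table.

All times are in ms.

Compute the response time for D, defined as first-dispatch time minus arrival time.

Gantt: | C 0-2 | D 2-4 | C 4-6 | D 6-8 | A 8-10 | B 10-12 | A 12-13 | B 13-21 |
Completion: A=13  B=21  C=6  D=8
Turnaround (C−A): A=7  B=15  C=6  D=8
Response(D) = first start − arrival = 2 − 0 = 2

2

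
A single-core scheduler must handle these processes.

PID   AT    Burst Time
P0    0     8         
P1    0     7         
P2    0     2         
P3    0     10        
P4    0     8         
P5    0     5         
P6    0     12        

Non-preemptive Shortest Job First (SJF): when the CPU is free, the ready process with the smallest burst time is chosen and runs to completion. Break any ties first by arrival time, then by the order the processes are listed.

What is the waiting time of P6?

40

Timeline: | P2 0-2 | P5 2-7 | P1 7-14 | P0 14-22 | P4 22-30 | P3 30-40 | P6 40-52 |
Completion: P0=22  P1=14  P2=2  P3=40  P4=30  P5=7  P6=52
Waiting(P6) = turnaround − burst = 52 − 12 = 40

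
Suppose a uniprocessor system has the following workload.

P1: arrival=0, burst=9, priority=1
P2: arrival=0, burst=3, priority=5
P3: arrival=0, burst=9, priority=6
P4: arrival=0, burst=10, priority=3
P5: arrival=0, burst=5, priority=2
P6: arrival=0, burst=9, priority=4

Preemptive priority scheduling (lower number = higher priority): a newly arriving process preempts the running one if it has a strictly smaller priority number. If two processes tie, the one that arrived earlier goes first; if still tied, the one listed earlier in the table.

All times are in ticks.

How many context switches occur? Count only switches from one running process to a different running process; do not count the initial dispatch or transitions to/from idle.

5

Timeline: | P1 0-9 | P5 9-14 | P4 14-24 | P6 24-33 | P2 33-36 | P3 36-45 |
Completion: P1=9  P2=36  P3=45  P4=24  P5=14  P6=33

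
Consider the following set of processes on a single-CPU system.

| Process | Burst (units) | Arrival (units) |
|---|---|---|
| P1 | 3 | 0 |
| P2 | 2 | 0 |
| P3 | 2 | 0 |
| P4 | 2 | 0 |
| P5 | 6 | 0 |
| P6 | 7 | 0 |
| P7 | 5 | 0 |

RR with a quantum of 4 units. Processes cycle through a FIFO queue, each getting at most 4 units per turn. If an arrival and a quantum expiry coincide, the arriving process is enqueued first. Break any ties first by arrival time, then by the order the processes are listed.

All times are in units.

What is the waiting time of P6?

19

Gantt: | P1 0-3 | P2 3-5 | P3 5-7 | P4 7-9 | P5 9-13 | P6 13-17 | P7 17-21 | P5 21-23 | P6 23-26 | P7 26-27 |
Completion: P1=3  P2=5  P3=7  P4=9  P5=23  P6=26  P7=27
Turnaround (C−A): P1=3  P2=5  P3=7  P4=9  P5=23  P6=26  P7=27
Waiting(P6) = turnaround − burst = 26 − 7 = 19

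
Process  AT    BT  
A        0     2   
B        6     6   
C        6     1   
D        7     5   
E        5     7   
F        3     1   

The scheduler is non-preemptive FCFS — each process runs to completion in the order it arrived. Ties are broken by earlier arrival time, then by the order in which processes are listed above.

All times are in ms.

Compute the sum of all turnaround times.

52

Schedule: | A 0-2 | idle 2-3 | F 3-4 | idle 4-5 | E 5-12 | B 12-18 | C 18-19 | D 19-24 |
Completion: A=2  B=18  C=19  D=24  E=12  F=4
Turnaround (C−A): A=2  B=12  C=13  D=17  E=7  F=1
Turnaround = completion − arrival: A=2, B=12, C=13, D=17, E=7, F=1
Total turnaround = 2 + 12 + 13 + 17 + 7 + 1 = 52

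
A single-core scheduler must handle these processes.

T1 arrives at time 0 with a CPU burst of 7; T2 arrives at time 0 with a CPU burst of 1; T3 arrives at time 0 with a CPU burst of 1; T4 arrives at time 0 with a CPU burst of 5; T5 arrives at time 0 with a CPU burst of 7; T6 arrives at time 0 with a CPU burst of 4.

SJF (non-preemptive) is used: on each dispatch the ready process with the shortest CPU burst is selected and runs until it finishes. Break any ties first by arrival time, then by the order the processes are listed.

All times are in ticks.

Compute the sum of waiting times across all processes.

Timeline: | T2 0-1 | T3 1-2 | T6 2-6 | T4 6-11 | T1 11-18 | T5 18-25 |
Completion: T1=18  T2=1  T3=2  T4=11  T5=25  T6=6
Turnaround (C−A): T1=18  T2=1  T3=2  T4=11  T5=25  T6=6
Waiting = turnaround − burst: T1=11, T2=0, T3=1, T4=6, T5=18, T6=2
Total waiting = 11 + 0 + 1 + 6 + 18 + 2 = 38

38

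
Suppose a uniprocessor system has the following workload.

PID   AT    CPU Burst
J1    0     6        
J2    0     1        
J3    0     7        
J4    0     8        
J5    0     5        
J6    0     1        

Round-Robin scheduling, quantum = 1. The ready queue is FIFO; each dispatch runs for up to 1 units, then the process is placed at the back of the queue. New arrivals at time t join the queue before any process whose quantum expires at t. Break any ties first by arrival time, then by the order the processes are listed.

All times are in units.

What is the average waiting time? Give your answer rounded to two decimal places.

13.17

Schedule: | J1 0-1 | J2 1-2 | J3 2-3 | J4 3-4 | J5 4-5 | J6 5-6 | J1 6-7 | J3 7-8 | J4 8-9 | J5 9-10 | J1 10-11 | J3 11-12 | J4 12-13 | J5 13-14 | J1 14-15 | J3 15-16 | J4 16-17 | J5 17-18 | J1 18-19 | J3 19-20 | J4 20-21 | J5 21-22 | J1 22-23 | J3 23-24 | J4 24-25 | J3 25-26 | J4 26-28 |
Completion: J1=23  J2=2  J3=26  J4=28  J5=22  J6=6
Turnaround (C−A): J1=23  J2=2  J3=26  J4=28  J5=22  J6=6
Waiting times: J1=17, J2=1, J3=19, J4=20, J5=17, J6=5
Average waiting = (17+1+19+20+17+5) / 6 = 79/6 = 13.17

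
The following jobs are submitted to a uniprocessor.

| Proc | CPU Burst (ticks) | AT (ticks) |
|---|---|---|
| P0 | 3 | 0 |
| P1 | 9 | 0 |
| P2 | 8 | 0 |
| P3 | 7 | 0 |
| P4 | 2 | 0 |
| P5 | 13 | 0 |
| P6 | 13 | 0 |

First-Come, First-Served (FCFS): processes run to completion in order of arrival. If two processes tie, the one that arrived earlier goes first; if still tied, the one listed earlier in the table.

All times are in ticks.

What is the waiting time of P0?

0

Timeline: | P0 0-3 | P1 3-12 | P2 12-20 | P3 20-27 | P4 27-29 | P5 29-42 | P6 42-55 |
Completion: P0=3  P1=12  P2=20  P3=27  P4=29  P5=42  P6=55
Waiting(P0) = turnaround − burst = 3 − 3 = 0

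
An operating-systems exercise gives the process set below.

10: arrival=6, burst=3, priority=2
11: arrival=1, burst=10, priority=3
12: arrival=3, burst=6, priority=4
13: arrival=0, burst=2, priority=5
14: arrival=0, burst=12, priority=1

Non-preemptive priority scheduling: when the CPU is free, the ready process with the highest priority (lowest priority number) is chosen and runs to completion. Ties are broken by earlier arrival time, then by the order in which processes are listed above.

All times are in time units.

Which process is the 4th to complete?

Timeline: | 14 0-12 | 10 12-15 | 11 15-25 | 12 25-31 | 13 31-33 |
Completion: 10=15  11=25  12=31  13=33  14=12
Turnaround (C−A): 10=9  11=24  12=28  13=33  14=12
Finish order: 14 → 10 → 11 → 12 → 13

12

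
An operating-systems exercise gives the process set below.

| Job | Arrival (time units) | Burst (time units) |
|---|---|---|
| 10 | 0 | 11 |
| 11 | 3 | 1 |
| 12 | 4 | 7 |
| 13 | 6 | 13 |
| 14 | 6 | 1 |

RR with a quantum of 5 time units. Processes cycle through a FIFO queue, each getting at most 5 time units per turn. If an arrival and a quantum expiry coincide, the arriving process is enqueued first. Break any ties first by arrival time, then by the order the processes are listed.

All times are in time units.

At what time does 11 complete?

Timeline: | 10 0-5 | 11 5-6 | 12 6-11 | 10 11-16 | 13 16-21 | 14 21-22 | 12 22-24 | 10 24-25 | 13 25-33 |
Completion: 10=25  11=6  12=24  13=33  14=22
Turnaround (C−A): 10=25  11=3  12=20  13=27  14=16

6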